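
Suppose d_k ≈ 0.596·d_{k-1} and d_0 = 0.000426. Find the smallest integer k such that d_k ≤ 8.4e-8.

17

After k steps, d_k ≈ 0.000426·0.596^k.
Need 0.596^k ≤ 8.4e-8/0.000426 = 0.000197183.
k ≥ ln(0.000197183)/ln(0.596) = -8.5314/-0.51751 = 16.485.
Smallest integer k = 17.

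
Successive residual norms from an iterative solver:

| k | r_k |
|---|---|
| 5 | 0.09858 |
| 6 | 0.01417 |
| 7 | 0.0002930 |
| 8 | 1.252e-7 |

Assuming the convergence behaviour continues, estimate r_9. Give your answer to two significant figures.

First estimate the order: p ≈ ln(r_8/r_7) / ln(r_7/r_6) = ln(1.252e-7/0.0002930)/ln(0.0002930/0.01417) = ln(0.000427304)/ln(0.0206775) ≈ 2.0002.
Then r_9 ≈ r_8·(r_8/r_7)^p = 1.252e-7·(0.000427304)^2.0002 = 1.252e-7·1.82306e-07 ≈ 2.282e-14.

2.3e-14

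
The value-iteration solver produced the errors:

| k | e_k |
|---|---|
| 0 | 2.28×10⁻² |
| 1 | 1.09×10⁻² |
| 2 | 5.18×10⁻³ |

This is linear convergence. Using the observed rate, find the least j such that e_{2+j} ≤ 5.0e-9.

19

Rate ρ ≈ e_2/e_1 = 5.18×10⁻³/1.09×10⁻² = 0.4752.
After j more steps, e_{2+j} ≈ 5.18×10⁻³·ρ^j; need ρ^j ≤ 5.0e-9/5.18×10⁻³ = 9.65251e-07.
j ≥ ln(9.65251e-07)/ln(0.4752) = -13.8509/-0.74402 = 18.616.
So 19 more iterations are needed.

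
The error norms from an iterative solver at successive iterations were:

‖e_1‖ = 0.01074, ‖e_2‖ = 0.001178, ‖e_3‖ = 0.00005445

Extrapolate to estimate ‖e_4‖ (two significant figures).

7.6e-7

First estimate the order: p ≈ ln(‖e_3‖/‖e_2‖) / ln(‖e_2‖/‖e_1‖) = ln(0.00005445/0.001178)/ln(0.001178/0.01074) = ln(0.0462224)/ln(0.109683) ≈ 1.3910.
Then ‖e_4‖ ≈ ‖e_3‖·(‖e_3‖/‖e_2‖)^p = 0.00005445·(0.0462224)^1.3910 = 0.00005445·0.0138934 ≈ 7.565e-07.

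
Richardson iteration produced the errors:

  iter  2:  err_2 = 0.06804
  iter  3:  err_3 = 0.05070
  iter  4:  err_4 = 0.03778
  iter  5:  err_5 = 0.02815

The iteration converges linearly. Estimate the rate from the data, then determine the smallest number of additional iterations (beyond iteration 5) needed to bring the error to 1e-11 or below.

Rate ρ ≈ err_5/err_4 = 0.02815/0.03778 = 0.7451.
After j more steps, err_{5+j} ≈ 0.02815·ρ^j; need ρ^j ≤ 1e-11/0.02815 = 3.5524e-10.
j ≥ ln(3.5524e-10)/ln(0.7451) = -21.7582/-0.29424 = 73.947.
So 74 more iterations are needed.

74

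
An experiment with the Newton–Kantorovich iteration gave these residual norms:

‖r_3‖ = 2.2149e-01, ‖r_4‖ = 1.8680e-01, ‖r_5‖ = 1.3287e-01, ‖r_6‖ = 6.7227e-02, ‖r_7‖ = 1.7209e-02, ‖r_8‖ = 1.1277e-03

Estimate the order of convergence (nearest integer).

2

Consecutive ratios: ‖r_8‖/‖r_7‖ = 1.1277e-03/1.7209e-02 = 0.0655297, ‖r_7‖/‖r_6‖ = 1.7209e-02/6.7227e-02 = 0.255983.
p ≈ ln(0.0655297)/ln(0.255983) = -2.7253/-1.3626 ≈ 2.00.
So the convergence is quadratic (order 2).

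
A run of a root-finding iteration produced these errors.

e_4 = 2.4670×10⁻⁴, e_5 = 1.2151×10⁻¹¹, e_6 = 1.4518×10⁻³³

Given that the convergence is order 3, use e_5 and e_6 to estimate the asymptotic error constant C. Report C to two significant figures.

C ≈ e_6 / e_5^3
  = 1.4518×10⁻³³ / (1.2151×10⁻¹¹)^3
  = 1.4518×10⁻³³ / 1.79406e-33 ≈ 0.80923

0.81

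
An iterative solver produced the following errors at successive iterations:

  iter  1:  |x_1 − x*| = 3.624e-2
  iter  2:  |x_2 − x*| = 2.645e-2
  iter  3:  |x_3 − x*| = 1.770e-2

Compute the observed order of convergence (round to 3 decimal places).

1.276

p ≈ ln(|x_3 − x*|/|x_2 − x*|) / ln(|x_2 − x*|/|x_1 − x*|)
  = ln(1.770e-2/2.645e-2) / ln(2.645e-2/3.624e-2)
  = ln(0.669187) / ln(0.729857)
  = -0.401692 / -0.314907 ≈ 1.275589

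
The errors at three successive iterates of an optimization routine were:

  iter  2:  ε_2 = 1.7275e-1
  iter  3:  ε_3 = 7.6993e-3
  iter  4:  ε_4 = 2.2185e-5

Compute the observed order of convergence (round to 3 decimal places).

p ≈ ln(ε_4/ε_3) / ln(ε_3/ε_2)
  = ln(2.2185e-5/7.6993e-3) / ln(7.6993e-3/1.7275e-1)
  = ln(0.00288143) / ln(0.044569)
  = -5.849469 / -3.110717 ≈ 1.880425

1.880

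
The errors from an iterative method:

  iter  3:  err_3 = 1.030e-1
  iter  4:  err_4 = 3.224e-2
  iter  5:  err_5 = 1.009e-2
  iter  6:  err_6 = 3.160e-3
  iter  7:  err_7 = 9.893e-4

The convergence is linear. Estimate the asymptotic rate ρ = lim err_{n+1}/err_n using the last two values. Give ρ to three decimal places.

0.313

ρ ≈ err_7/err_6 = 9.893e-4/3.160e-3 = 0.31307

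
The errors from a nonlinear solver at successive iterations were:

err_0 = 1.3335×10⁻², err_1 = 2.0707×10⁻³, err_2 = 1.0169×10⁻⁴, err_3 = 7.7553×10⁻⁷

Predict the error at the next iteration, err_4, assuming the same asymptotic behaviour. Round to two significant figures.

First estimate the order: p ≈ ln(err_3/err_2) / ln(err_2/err_1) = ln(7.7553×10⁻⁷/1.0169×10⁻⁴)/ln(1.0169×10⁻⁴/2.0707×10⁻³) = ln(0.00762641)/ln(0.049109) ≈ 1.6180.
Then err_4 ≈ err_3·(err_3/err_2)^p = 7.7553×10⁻⁷·(0.00762641)^1.6180 = 7.7553×10⁻⁷·0.000374623 ≈ 2.905e-10.

2.9e-10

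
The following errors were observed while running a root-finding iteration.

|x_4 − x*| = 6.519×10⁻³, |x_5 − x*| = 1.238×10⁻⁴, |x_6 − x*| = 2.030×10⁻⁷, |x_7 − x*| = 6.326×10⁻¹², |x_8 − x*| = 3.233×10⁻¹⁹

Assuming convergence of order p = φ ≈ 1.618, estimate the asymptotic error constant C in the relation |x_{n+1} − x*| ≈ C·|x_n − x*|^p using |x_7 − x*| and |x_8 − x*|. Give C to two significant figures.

C ≈ |x_8 − x*| / |x_7 − x*|^1.618
  = 3.233×10⁻¹⁹ / (6.326×10⁻¹²)^1.618
  = 3.233×10⁻¹⁹ / 7.58974e-19 ≈ 0.42597

0.43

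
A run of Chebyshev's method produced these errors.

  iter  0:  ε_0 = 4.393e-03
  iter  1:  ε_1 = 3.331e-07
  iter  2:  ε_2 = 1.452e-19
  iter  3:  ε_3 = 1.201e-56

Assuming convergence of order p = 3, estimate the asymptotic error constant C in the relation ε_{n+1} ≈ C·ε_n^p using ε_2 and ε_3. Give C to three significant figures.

3.92

C ≈ ε_3 / ε_2^3
  = 1.201e-56 / (1.452e-19)^3
  = 1.201e-56 / 3.06126e-57 ≈ 3.9232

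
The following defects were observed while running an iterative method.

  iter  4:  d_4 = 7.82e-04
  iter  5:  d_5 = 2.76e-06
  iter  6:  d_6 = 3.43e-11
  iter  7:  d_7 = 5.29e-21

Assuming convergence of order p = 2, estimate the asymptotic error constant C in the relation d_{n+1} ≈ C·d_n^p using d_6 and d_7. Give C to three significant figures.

C ≈ d_7 / d_6^2
  = 5.29e-21 / (3.43e-11)^2
  = 5.29e-21 / 1.17649e-21 ≈ 4.4964

4.50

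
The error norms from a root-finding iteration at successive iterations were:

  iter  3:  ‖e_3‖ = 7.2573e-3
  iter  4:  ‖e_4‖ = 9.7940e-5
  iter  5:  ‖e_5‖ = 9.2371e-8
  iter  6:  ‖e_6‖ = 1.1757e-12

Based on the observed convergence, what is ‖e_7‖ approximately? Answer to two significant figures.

1.4e-20

First estimate the order: p ≈ ln(‖e_6‖/‖e_5‖) / ln(‖e_5‖/‖e_4‖) = ln(1.1757e-12/9.2371e-8)/ln(9.2371e-8/9.7940e-5) = ln(1.2728e-05)/ln(0.000943139) ≈ 1.6180.
Then ‖e_7‖ ≈ ‖e_6‖·(‖e_6‖/‖e_5‖)^p = 1.1757e-12·(1.2728e-05)^1.6180 = 1.1757e-12·1.20089e-08 ≈ 1.412e-20.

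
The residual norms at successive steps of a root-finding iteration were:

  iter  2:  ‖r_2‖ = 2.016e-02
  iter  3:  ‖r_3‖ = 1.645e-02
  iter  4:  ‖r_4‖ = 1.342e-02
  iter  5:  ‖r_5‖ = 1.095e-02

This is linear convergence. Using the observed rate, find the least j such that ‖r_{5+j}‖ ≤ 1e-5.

35

Rate ρ ≈ ‖r_5‖/‖r_4‖ = 1.095e-02/1.342e-02 = 0.8159.
After j more steps, ‖r_{5+j}‖ ≈ 1.095e-02·ρ^j; need ρ^j ≤ 1e-5/1.095e-02 = 0.000913242.
j ≥ ln(0.000913242)/ln(0.8159) = -6.9985/-0.20346 = 34.397.
So 35 more iterations are needed.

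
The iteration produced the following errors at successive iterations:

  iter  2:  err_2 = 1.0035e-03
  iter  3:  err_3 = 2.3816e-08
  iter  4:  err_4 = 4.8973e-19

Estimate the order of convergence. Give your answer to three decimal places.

p ≈ ln(err_4/err_3) / ln(err_3/err_2)
  = ln(4.8973e-19/2.3816e-08) / ln(2.3816e-08/1.0035e-03)
  = ln(2.05631e-11) / ln(2.37329e-05)
  = -24.607523 / -10.648648 ≈ 2.310859

2.311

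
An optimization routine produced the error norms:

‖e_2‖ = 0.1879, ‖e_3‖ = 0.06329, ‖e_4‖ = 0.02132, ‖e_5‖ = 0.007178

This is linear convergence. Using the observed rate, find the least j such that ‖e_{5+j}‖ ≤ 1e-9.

Rate ρ ≈ ‖e_5‖/‖e_4‖ = 0.007178/0.02132 = 0.3367.
After j more steps, ‖e_{5+j}‖ ≈ 0.007178·ρ^j; need ρ^j ≤ 1e-9/0.007178 = 1.39315e-07.
j ≥ ln(1.39315e-07)/ln(0.3367) = -15.7865/-1.08856 = 14.502.
So 15 more iterations are needed.

15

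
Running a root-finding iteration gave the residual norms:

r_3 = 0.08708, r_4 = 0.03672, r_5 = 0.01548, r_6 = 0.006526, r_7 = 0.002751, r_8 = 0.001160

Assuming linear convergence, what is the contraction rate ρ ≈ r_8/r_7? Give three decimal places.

ρ ≈ r_8/r_7 = 0.001160/0.002751 = 0.42166

0.422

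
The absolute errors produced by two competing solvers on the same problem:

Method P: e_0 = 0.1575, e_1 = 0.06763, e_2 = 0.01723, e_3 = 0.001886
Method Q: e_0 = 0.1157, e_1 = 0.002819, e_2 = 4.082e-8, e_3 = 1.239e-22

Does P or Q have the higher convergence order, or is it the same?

Q

Method P: p ≈ ln(0.001886/0.01723)/ln(0.01723/0.06763) ≈ 1.62.
Method Q: p ≈ ln(1.239e-22/4.082e-8)/ln(4.082e-8/0.002819) ≈ 3.00.
Method Q has the higher order (≈3.0 vs ≈1.6).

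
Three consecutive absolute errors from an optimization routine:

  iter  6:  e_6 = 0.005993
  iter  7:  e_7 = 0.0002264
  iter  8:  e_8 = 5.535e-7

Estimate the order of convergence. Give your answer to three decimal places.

1.836

p ≈ ln(e_8/e_7) / ln(e_7/e_6)
  = ln(5.535e-7/0.0002264) / ln(0.0002264/0.005993)
  = ln(0.00244479) / ln(0.0377774)
  = -6.013796 / -3.276044 ≈ 1.835688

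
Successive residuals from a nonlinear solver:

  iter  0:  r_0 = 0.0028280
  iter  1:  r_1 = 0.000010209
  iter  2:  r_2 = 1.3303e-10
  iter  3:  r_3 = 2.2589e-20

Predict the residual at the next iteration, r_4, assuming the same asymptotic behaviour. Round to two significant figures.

6.5e-40

First estimate the order: p ≈ ln(r_3/r_2) / ln(r_2/r_1) = ln(2.2589e-20/1.3303e-10)/ln(1.3303e-10/0.000010209) = ln(1.69804e-10)/ln(1.30307e-05) ≈ 2.0000.
Then r_4 ≈ r_3·(r_3/r_2)^p = 2.2589e-20·(1.69804e-10)^2.0000 = 2.2589e-20·2.88334e-20 ≈ 6.513e-40.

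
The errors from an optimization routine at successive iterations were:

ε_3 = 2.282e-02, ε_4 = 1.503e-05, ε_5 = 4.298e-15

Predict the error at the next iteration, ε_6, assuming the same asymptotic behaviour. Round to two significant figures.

1.0e-43

First estimate the order: p ≈ ln(ε_5/ε_4) / ln(ε_4/ε_3) = ln(4.298e-15/1.503e-05)/ln(1.503e-05/2.282e-02) = ln(2.85961e-10)/ln(0.000658633) ≈ 2.9999.
Then ε_6 ≈ ε_5·(ε_5/ε_4)^p = 4.298e-15·(2.85961e-10)^2.9999 = 4.298e-15·2.34355e-29 ≈ 1.007e-43.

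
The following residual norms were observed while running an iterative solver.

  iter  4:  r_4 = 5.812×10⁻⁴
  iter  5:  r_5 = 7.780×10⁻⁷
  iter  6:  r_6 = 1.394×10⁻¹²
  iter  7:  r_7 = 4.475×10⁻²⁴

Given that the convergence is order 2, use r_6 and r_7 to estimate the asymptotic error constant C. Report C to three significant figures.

2.30

C ≈ r_7 / r_6^2
  = 4.475×10⁻²⁴ / (1.394×10⁻¹²)^2
  = 4.475×10⁻²⁴ / 1.94324e-24 ≈ 2.3029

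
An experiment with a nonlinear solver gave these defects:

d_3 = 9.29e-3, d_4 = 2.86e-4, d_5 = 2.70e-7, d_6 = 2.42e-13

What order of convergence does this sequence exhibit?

Consecutive ratios: d_6/d_5 = 2.42e-13/2.70e-7 = 8.96296e-07, d_5/d_4 = 2.70e-7/2.86e-4 = 0.000944056.
p ≈ ln(8.96296e-07)/ln(0.000944056) = -13.9250/-6.9653 ≈ 2.00.
So the convergence is quadratic (order 2).

2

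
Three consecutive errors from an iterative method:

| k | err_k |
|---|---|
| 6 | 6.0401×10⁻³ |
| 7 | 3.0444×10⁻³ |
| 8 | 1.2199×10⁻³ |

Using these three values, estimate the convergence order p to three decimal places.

1.335

p ≈ ln(err_8/err_7) / ln(err_7/err_6)
  = ln(1.2199×10⁻³/3.0444×10⁻³) / ln(3.0444×10⁻³/6.0401×10⁻³)
  = ln(0.400703) / ln(0.504031)
  = -0.914535 / -0.685118 ≈ 1.334858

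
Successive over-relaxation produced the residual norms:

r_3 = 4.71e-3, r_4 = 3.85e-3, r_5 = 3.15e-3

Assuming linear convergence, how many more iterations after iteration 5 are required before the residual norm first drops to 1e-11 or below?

Rate ρ ≈ r_5/r_4 = 3.15e-3/3.85e-3 = 0.8182.
After j more steps, r_{5+j} ≈ 3.15e-3·ρ^j; need ρ^j ≤ 1e-11/3.15e-3 = 3.1746e-09.
j ≥ ln(3.1746e-09)/ln(0.8182) = -19.5681/-0.20065 = 97.524.
So 98 more iterations are needed.

98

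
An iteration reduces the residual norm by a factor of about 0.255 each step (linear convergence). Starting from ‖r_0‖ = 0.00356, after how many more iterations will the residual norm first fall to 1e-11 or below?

15

After k steps, ‖r_k‖ ≈ 0.00356·0.255^k.
Need 0.255^k ≤ 1e-11/0.00356 = 2.80899e-09.
k ≥ ln(2.80899e-09)/ln(0.255) = -19.6904/-1.36649 = 14.409.
Smallest integer k = 15.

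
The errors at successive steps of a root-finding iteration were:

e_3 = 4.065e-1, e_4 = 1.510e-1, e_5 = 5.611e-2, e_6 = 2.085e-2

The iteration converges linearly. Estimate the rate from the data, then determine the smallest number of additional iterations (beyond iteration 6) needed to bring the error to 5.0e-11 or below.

21

Rate ρ ≈ e_6/e_5 = 2.085e-2/5.611e-2 = 0.3716.
After j more steps, e_{6+j} ≈ 2.085e-2·ρ^j; need ρ^j ≤ 5.0e-11/2.085e-2 = 2.39808e-09.
j ≥ ln(2.39808e-09)/ln(0.3716) = -19.8486/-0.98994 = 20.050.
So 21 more iterations are needed.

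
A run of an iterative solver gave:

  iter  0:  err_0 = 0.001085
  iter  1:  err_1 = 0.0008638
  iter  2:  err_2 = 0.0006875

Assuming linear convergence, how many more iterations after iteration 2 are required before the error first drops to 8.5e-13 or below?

Rate ρ ≈ err_2/err_1 = 0.0006875/0.0008638 = 0.7959.
After j more steps, err_{2+j} ≈ 0.0006875·ρ^j; need ρ^j ≤ 8.5e-13/0.0006875 = 1.23636e-09.
j ≥ ln(1.23636e-09)/ln(0.7959) = -20.5111/-0.22828 = 89.851.
So 90 more iterations are needed.

90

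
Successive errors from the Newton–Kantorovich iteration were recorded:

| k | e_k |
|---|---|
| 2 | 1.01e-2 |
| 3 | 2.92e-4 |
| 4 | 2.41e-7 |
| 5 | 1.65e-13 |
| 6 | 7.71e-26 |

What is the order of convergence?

2

Consecutive ratios: e_6/e_5 = 7.71e-26/1.65e-13 = 4.67273e-13, e_5/e_4 = 1.65e-13/2.41e-7 = 6.84647e-07.
p ≈ ln(4.67273e-13)/ln(6.84647e-07) = -28.3919/-14.1944 ≈ 2.00.
So the convergence is quadratic (order 2).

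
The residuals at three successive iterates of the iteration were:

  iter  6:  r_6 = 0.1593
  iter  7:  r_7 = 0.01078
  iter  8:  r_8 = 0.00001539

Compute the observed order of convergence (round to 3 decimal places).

p ≈ ln(r_8/r_7) / ln(r_7/r_6)
  = ln(0.00001539/0.01078) / ln(0.01078/0.1593)
  = ln(0.00142764) / ln(0.0676711)
  = -6.551733 / -2.693096 ≈ 2.432789

2.433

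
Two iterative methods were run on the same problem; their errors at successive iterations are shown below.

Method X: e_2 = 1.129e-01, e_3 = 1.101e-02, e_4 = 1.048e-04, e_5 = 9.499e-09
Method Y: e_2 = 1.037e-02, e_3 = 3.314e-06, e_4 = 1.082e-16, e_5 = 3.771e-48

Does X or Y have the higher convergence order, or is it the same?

Y

Method X: p ≈ ln(9.499e-09/1.048e-04)/ln(1.048e-04/1.101e-02) ≈ 2.00.
Method Y: p ≈ ln(3.771e-48/1.082e-16)/ln(1.082e-16/3.314e-06) ≈ 3.00.
Method Y has the higher order (≈3.0 vs ≈2.0).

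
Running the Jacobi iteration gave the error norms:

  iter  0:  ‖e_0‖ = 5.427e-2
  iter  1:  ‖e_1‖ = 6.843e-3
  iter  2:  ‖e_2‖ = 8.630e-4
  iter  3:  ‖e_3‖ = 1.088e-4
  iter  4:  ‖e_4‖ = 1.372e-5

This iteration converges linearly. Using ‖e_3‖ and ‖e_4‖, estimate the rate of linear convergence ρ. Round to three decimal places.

ρ ≈ ‖e_4‖/‖e_3‖ = 1.372e-5/1.088e-4 = 0.12610

0.126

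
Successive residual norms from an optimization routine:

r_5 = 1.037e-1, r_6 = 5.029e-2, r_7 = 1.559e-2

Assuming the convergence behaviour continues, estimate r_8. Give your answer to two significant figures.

First estimate the order: p ≈ ln(r_7/r_6) / ln(r_6/r_5) = ln(1.559e-2/5.029e-2)/ln(5.029e-2/1.037e-1) = ln(0.310002)/ln(0.484957) ≈ 1.6183.
Then r_8 ≈ r_7·(r_7/r_6)^p = 1.559e-2·(0.310002)^1.6183 = 1.559e-2·0.150271 ≈ 0.002343.

2.3e-3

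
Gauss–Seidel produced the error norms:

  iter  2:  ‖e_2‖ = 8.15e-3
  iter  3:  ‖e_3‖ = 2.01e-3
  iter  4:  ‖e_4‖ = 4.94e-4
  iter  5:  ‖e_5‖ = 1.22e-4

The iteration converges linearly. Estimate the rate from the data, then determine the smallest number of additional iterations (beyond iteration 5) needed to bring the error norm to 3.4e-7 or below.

Rate ρ ≈ ‖e_5‖/‖e_4‖ = 1.22e-4/4.94e-4 = 0.2470.
After j more steps, ‖e_{5+j}‖ ≈ 1.22e-4·ρ^j; need ρ^j ≤ 3.4e-7/1.22e-4 = 0.00278689.
j ≥ ln(0.00278689)/ln(0.2470) = -5.8828/-1.39837 = 4.207.
So 5 more iterations are needed.

5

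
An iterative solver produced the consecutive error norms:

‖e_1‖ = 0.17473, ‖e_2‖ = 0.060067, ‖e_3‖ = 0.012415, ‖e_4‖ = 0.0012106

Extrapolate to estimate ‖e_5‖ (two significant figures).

3.9e-5

First estimate the order: p ≈ ln(‖e_4‖/‖e_3‖) / ln(‖e_3‖/‖e_2‖) = ln(0.0012106/0.012415)/ln(0.012415/0.060067) = ln(0.0975111)/ln(0.206686) ≈ 1.4765.
Then ‖e_5‖ ≈ ‖e_4‖·(‖e_4‖/‖e_3‖)^p = 0.0012106·(0.0975111)^1.4765 = 0.0012106·0.0321616 ≈ 3.893e-05.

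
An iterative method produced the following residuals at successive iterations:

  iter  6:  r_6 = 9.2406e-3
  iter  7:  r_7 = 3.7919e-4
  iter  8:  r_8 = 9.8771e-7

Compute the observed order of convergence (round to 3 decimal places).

p ≈ ln(r_8/r_7) / ln(r_7/r_6)
  = ln(9.8771e-7/3.7919e-4) / ln(3.7919e-4/9.2406e-3)
  = ln(0.00260479) / ln(0.0410352)
  = -5.950403 / -3.193325 ≈ 1.863388

1.863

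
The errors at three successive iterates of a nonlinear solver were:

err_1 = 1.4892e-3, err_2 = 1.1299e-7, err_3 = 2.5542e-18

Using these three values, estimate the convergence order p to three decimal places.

2.584

p ≈ ln(err_3/err_2) / ln(err_2/err_1)
  = ln(2.5542e-18/1.1299e-7) / ln(1.1299e-7/1.4892e-3)
  = ln(2.26055e-11) / ln(7.5873e-05)
  = -24.512828 / -9.486450 ≈ 2.583983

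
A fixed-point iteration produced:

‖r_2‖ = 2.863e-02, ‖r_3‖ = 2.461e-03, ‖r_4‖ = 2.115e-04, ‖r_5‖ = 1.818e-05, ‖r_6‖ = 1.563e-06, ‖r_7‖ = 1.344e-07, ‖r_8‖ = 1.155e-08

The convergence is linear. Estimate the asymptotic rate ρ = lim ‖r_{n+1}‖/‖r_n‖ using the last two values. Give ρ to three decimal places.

0.086

ρ ≈ ‖r_8‖/‖r_7‖ = 1.155e-08/1.344e-07 = 0.08594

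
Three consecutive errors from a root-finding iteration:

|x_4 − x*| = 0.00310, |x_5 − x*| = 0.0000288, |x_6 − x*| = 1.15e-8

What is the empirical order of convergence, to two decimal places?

p ≈ ln(|x_6 − x*|/|x_5 − x*|) / ln(|x_5 − x*|/|x_4 − x*|)
  = ln(1.15e-8/0.0000288) / ln(0.0000288/0.00310)
  = ln(0.000399306) / ln(0.00929032)
  = -7.82578 / -4.67878 ≈ 1.67261

1.67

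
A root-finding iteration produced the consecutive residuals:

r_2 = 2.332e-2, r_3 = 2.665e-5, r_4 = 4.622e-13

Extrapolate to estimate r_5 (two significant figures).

First estimate the order: p ≈ ln(r_4/r_3) / ln(r_3/r_2) = ln(4.622e-13/2.665e-5)/ln(2.665e-5/2.332e-2) = ln(1.73433e-08)/ln(0.0011428) ≈ 2.6379.
Then r_5 ≈ r_4·(r_4/r_3)^p = 4.622e-13·(1.73433e-08)^2.6379 = 4.622e-13·3.36981e-21 ≈ 1.558e-33.

1.6e-33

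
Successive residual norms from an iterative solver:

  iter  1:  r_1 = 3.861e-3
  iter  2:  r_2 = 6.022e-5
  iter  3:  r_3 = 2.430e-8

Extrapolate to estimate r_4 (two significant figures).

1.0e-14

First estimate the order: p ≈ ln(r_3/r_2) / ln(r_2/r_1) = ln(2.430e-8/6.022e-5)/ln(6.022e-5/3.861e-3) = ln(0.00040352)/ln(0.015597) ≈ 1.8784.
Then r_4 ≈ r_3·(r_3/r_2)^p = 2.430e-8·(0.00040352)^1.8784 = 2.430e-8·4.2117e-07 ≈ 1.023e-14.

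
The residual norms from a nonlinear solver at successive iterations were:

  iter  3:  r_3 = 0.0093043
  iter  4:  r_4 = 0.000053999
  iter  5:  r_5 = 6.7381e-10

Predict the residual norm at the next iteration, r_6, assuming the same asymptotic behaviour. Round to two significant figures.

1.2e-20

First estimate the order: p ≈ ln(r_5/r_4) / ln(r_4/r_3) = ln(6.7381e-10/0.000053999)/ln(0.000053999/0.0093043) = ln(1.24782e-05)/ln(0.00580366) ≈ 2.1928.
Then r_6 ≈ r_5·(r_5/r_4)^p = 6.7381e-10·(1.24782e-05)^2.1928 = 6.7381e-10·1.7654e-11 ≈ 1.19e-20.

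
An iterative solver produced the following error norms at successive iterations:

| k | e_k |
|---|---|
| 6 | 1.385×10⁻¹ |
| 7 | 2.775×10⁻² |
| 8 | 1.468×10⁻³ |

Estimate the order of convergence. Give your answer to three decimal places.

1.828

p ≈ ln(e_8/e_7) / ln(e_7/e_6)
  = ln(1.468×10⁻³/2.775×10⁻²) / ln(2.775×10⁻²/1.385×10⁻¹)
  = ln(0.0529009) / ln(0.200361)
  = -2.939335 / -1.607635 ≈ 1.828360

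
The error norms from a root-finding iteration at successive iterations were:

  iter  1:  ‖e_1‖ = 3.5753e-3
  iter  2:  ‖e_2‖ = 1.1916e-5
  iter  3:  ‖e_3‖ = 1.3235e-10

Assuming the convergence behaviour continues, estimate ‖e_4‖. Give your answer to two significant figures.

1.6e-20

First estimate the order: p ≈ ln(‖e_3‖/‖e_2‖) / ln(‖e_2‖/‖e_1‖) = ln(1.3235e-10/1.1916e-5)/ln(1.1916e-5/3.5753e-3) = ln(1.11069e-05)/ln(0.00333287) ≈ 2.0000.
Then ‖e_4‖ ≈ ‖e_3‖·(‖e_3‖/‖e_2‖)^p = 1.3235e-10·(1.11069e-05)^2.0000 = 1.3235e-10·1.23363e-10 ≈ 1.633e-20.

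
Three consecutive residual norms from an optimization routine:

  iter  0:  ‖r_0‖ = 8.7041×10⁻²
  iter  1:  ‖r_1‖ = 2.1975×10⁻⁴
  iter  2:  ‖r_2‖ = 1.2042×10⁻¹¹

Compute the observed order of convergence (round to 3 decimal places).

2.795

p ≈ ln(‖r_2‖/‖r_1‖) / ln(‖r_1‖/‖r_0‖)
  = ln(1.2042×10⁻¹¹/2.1975×10⁻⁴) / ln(2.1975×10⁻⁴/8.7041×10⁻²)
  = ln(5.47986e-08) / ln(0.00252467)
  = -16.719601 / -5.981645 ≈ 2.795151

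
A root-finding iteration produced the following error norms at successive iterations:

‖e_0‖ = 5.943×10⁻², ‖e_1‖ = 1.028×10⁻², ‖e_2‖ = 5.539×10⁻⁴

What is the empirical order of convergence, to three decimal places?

p ≈ ln(‖e_2‖/‖e_1‖) / ln(‖e_1‖/‖e_0‖)
  = ln(5.539×10⁻⁴/1.028×10⁻²) / ln(1.028×10⁻²/5.943×10⁻²)
  = ln(0.0538813) / ln(0.172977)
  = -2.920972 / -1.754597 ≈ 1.664754

1.665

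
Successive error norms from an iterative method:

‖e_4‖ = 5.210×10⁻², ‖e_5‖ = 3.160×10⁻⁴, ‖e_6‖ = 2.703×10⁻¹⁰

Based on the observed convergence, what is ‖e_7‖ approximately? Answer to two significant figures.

6.7e-27

First estimate the order: p ≈ ln(‖e_6‖/‖e_5‖) / ln(‖e_5‖/‖e_4‖) = ln(2.703×10⁻¹⁰/3.160×10⁻⁴)/ln(3.160×10⁻⁴/5.210×10⁻²) = ln(8.5538e-07)/ln(0.00606526) ≈ 2.7368.
Then ‖e_7‖ ≈ ‖e_6‖·(‖e_6‖/‖e_5‖)^p = 2.703×10⁻¹⁰·(8.5538e-07)^2.7368 = 2.703×10⁻¹⁰·2.47476e-17 ≈ 6.689e-27.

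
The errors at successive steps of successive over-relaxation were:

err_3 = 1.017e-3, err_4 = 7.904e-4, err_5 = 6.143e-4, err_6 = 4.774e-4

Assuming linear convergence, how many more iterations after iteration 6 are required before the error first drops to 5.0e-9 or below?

46

Rate ρ ≈ err_6/err_5 = 4.774e-4/6.143e-4 = 0.7771.
After j more steps, err_{6+j} ≈ 4.774e-4·ρ^j; need ρ^j ≤ 5.0e-9/4.774e-4 = 1.04734e-05.
j ≥ ln(1.04734e-05)/ln(0.7771) = -11.4667/-0.25219 = 45.468.
So 46 more iterations are needed.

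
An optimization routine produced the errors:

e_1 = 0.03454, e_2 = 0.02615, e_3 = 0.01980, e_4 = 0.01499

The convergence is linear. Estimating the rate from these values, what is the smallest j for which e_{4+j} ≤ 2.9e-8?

48

Rate ρ ≈ e_4/e_3 = 0.01499/0.01980 = 0.7571.
After j more steps, e_{4+j} ≈ 0.01499·ρ^j; need ρ^j ≤ 2.9e-8/0.01499 = 1.93462e-06.
j ≥ ln(1.93462e-06)/ln(0.7571) = -13.1556/-0.27826 = 47.278.
So 48 more iterations are needed.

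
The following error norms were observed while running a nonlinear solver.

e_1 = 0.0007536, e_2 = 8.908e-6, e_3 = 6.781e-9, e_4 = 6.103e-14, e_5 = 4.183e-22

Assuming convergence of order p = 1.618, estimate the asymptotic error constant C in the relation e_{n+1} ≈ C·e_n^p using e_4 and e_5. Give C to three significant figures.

1.01

C ≈ e_5 / e_4^1.618
  = 4.183e-22 / (6.103e-14)^1.618
  = 4.183e-22 / 4.15919e-22 ≈ 1.0057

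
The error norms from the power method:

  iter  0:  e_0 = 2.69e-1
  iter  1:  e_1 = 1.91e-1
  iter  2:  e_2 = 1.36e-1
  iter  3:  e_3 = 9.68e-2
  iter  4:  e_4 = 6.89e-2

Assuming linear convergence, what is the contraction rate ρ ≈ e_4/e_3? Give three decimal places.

ρ ≈ e_4/e_3 = 6.89e-2/9.68e-2 = 0.71178

0.712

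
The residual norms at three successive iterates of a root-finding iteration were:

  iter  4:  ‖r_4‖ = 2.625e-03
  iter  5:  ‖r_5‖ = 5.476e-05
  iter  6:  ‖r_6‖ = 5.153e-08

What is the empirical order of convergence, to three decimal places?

1.801

p ≈ ln(‖r_6‖/‖r_5‖) / ln(‖r_5‖/‖r_4‖)
  = ln(5.153e-08/5.476e-05) / ln(5.476e-05/2.625e-03)
  = ln(0.000941015) / ln(0.020861)
  = -6.968551 / -3.869874 ≈ 1.800718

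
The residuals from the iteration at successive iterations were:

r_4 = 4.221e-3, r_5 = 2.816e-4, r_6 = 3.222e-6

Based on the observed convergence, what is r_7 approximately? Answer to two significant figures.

2.0e-9

First estimate the order: p ≈ ln(r_6/r_5) / ln(r_5/r_4) = ln(3.222e-6/2.816e-4)/ln(2.816e-4/4.221e-3) = ln(0.0114418)/ln(0.066714) ≈ 1.6512.
Then r_7 ≈ r_6·(r_6/r_5)^p = 3.222e-6·(0.0114418)^1.6512 = 3.222e-6·0.000622567 ≈ 2.006e-09.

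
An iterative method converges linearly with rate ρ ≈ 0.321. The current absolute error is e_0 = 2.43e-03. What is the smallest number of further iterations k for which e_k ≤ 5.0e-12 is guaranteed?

18

After k steps, e_k ≈ 2.43e-03·0.321^k.
Need 0.321^k ≤ 5.0e-12/2.43e-03 = 2.05761e-09.
k ≥ ln(2.05761e-09)/ln(0.321) = -20.0017/-1.13631 = 17.602.
Smallest integer k = 18.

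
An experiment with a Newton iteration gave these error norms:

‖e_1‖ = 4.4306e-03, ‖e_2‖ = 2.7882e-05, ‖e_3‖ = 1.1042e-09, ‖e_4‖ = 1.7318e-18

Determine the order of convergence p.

2

Consecutive ratios: ‖e_4‖/‖e_3‖ = 1.7318e-18/1.1042e-09 = 1.56838e-09, ‖e_3‖/‖e_2‖ = 1.1042e-09/2.7882e-05 = 3.96026e-05.
p ≈ ln(1.56838e-09)/ln(3.96026e-05) = -20.2732/-10.1366 ≈ 2.00.
So the convergence is quadratic (order 2).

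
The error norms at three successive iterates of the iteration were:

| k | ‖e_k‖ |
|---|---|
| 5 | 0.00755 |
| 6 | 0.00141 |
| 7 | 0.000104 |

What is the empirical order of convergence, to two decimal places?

p ≈ ln(‖e_7‖/‖e_6‖) / ln(‖e_6‖/‖e_5‖)
  = ln(0.000104/0.00141) / ln(0.00141/0.00755)
  = ln(0.0737589) / ln(0.186755)
  = -2.60695 / -1.67796 ≈ 1.55364

1.55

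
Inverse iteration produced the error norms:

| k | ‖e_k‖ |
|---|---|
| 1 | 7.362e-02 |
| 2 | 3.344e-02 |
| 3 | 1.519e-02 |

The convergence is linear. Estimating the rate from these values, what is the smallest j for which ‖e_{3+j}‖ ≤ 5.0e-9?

19

Rate ρ ≈ ‖e_3‖/‖e_2‖ = 1.519e-02/3.344e-02 = 0.4542.
After j more steps, ‖e_{3+j}‖ ≈ 1.519e-02·ρ^j; need ρ^j ≤ 5.0e-9/1.519e-02 = 3.29164e-07.
j ≥ ln(3.29164e-07)/ln(0.4542) = -14.9267/-0.78922 = 18.913.
So 19 more iterations are needed.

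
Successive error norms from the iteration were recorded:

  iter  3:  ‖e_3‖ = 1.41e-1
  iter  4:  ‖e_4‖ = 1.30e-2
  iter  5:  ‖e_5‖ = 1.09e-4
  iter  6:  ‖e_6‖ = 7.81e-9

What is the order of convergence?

Consecutive ratios: ‖e_6‖/‖e_5‖ = 7.81e-9/1.09e-4 = 7.16514e-05, ‖e_5‖/‖e_4‖ = 1.09e-4/1.30e-2 = 0.00838462.
p ≈ ln(7.16514e-05)/ln(0.00838462) = -9.5437/-4.7814 ≈ 2.00.
So the convergence is quadratic (order 2).

2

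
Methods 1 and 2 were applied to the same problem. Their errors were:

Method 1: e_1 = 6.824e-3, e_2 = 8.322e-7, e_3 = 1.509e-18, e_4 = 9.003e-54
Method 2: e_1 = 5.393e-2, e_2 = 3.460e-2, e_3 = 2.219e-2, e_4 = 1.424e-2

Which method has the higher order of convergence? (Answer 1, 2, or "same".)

1

Method 1: p ≈ ln(9.003e-54/1.509e-18)/ln(1.509e-18/8.322e-7) ≈ 3.00.
Method 2: p ≈ ln(1.424e-2/2.219e-2)/ln(2.219e-2/3.460e-2) ≈ 1.00.
Method 1 has the higher order (≈3.0 vs ≈1.0).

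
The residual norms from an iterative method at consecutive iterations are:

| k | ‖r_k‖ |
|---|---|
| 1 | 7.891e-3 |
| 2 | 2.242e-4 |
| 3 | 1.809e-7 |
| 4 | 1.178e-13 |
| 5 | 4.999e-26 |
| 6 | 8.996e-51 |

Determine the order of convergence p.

2

Consecutive ratios: ‖r_6‖/‖r_5‖ = 8.996e-51/4.999e-26 = 1.79956e-25, ‖r_5‖/‖r_4‖ = 4.999e-26/1.178e-13 = 4.24363e-13.
p ≈ ln(1.79956e-25)/ln(4.24363e-13) = -56.9771/-28.4882 ≈ 2.00.
So the convergence is quadratic (order 2).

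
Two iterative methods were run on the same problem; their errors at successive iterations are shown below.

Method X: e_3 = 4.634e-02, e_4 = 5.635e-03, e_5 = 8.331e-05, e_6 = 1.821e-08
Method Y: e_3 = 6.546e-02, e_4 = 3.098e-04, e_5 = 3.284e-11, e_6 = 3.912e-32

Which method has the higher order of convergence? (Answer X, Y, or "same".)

Y

Method X: p ≈ ln(1.821e-08/8.331e-05)/ln(8.331e-05/5.635e-03) ≈ 2.00.
Method Y: p ≈ ln(3.912e-32/3.284e-11)/ln(3.284e-11/3.098e-04) ≈ 3.00.
Method Y has the higher order (≈3.0 vs ≈2.0).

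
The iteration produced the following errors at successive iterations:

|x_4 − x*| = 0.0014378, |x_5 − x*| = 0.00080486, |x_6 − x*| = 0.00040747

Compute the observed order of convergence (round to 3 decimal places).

1.173

p ≈ ln(|x_6 − x*|/|x_5 − x*|) / ln(|x_5 − x*|/|x_4 − x*|)
  = ln(0.00040747/0.00080486) / ln(0.00080486/0.0014378)
  = ln(0.506262) / ln(0.559786)
  = -0.680701 / -0.580201 ≈ 1.173216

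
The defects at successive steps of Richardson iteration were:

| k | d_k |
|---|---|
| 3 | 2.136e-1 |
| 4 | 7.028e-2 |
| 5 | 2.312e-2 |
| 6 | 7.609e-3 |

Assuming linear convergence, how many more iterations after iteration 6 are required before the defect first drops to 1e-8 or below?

Rate ρ ≈ d_6/d_5 = 7.609e-3/2.312e-2 = 0.3291.
After j more steps, d_{6+j} ≈ 7.609e-3·ρ^j; need ρ^j ≤ 1e-8/7.609e-3 = 1.31423e-06.
j ≥ ln(1.31423e-06)/ln(0.3291) = -13.5423/-1.11139 = 12.185.
So 13 more iterations are needed.

13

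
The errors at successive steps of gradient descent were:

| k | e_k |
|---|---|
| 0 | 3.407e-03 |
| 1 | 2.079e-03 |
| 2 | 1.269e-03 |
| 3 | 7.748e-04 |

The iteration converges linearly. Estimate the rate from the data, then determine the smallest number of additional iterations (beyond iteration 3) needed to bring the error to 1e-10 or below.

33

Rate ρ ≈ e_3/e_2 = 7.748e-04/1.269e-03 = 0.6106.
After j more steps, e_{3+j} ≈ 7.748e-04·ρ^j; need ρ^j ≤ 1e-10/7.748e-04 = 1.29066e-07.
j ≥ ln(1.29066e-07)/ln(0.6106) = -15.8629/-0.49331 = 32.156.
So 33 more iterations are needed.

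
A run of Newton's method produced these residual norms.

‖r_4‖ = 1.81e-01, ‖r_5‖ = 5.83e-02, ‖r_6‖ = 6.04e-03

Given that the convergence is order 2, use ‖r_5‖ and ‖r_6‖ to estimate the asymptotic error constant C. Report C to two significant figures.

1.8

C ≈ ‖r_6‖ / ‖r_5‖^2
  = 6.04e-03 / (5.83e-02)^2
  = 6.04e-03 / 0.00339889 ≈ 1.7771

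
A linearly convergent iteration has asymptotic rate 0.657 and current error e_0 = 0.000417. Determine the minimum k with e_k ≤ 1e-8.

26

After k steps, e_k ≈ 0.000417·0.657^k.
Need 0.657^k ≤ 1e-8/0.000417 = 2.39808e-05.
k ≥ ln(2.39808e-05)/ln(0.657) = -10.6383/-0.42007 = 25.325.
Smallest integer k = 26.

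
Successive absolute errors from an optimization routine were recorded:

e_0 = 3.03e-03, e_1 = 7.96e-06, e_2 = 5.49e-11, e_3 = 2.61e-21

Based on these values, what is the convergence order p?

2

Consecutive ratios: e_3/e_2 = 2.61e-21/5.49e-11 = 4.7541e-11, e_2/e_1 = 5.49e-11/7.96e-06 = 6.89698e-06.
p ≈ ln(4.7541e-11)/ln(6.89698e-06) = -23.7694/-11.8844 ≈ 2.00.
So the convergence is quadratic (order 2).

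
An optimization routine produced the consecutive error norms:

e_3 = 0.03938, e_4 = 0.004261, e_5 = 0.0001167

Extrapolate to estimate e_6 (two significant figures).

First estimate the order: p ≈ ln(e_5/e_4) / ln(e_4/e_3) = ln(0.0001167/0.004261)/ln(0.004261/0.03938) = ln(0.0273879)/ln(0.108202) ≈ 1.6178.
Then e_6 ≈ e_5·(e_5/e_4)^p = 0.0001167·(0.0273879)^1.6178 = 0.0001167·0.00296676 ≈ 3.462e-07.

3.5e-7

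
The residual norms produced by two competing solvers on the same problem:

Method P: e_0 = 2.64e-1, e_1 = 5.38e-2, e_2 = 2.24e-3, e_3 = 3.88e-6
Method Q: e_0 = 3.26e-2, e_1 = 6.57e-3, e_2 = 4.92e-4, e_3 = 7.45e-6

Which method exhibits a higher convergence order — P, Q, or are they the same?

P

Method P: p ≈ ln(3.88e-6/2.24e-3)/ln(2.24e-3/5.38e-2) ≈ 2.00.
Method Q: p ≈ ln(7.45e-6/4.92e-4)/ln(4.92e-4/6.57e-3) ≈ 1.62.
Method P has the higher order (≈2.0 vs ≈1.6).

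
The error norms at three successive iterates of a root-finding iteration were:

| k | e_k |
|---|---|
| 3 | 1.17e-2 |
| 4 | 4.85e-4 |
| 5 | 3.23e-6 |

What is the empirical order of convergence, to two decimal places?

1.57

p ≈ ln(e_5/e_4) / ln(e_4/e_3)
  = ln(3.23e-6/4.85e-4) / ln(4.85e-4/1.17e-2)
  = ln(0.00665979) / ln(0.041453)
  = -5.01167 / -3.18320 ≈ 1.57441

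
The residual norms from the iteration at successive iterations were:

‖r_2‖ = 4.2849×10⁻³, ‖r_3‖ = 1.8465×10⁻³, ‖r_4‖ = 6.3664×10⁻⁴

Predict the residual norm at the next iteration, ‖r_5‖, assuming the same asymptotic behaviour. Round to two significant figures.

First estimate the order: p ≈ ln(‖r_4‖/‖r_3‖) / ln(‖r_3‖/‖r_2‖) = ln(6.3664×10⁻⁴/1.8465×10⁻³)/ln(1.8465×10⁻³/4.2849×10⁻³) = ln(0.344782)/ln(0.430932) ≈ 1.2650.
Then ‖r_5‖ ≈ ‖r_4‖·(‖r_4‖/‖r_3‖)^p = 6.3664×10⁻⁴·(0.344782)^1.2650 = 6.3664×10⁻⁴·0.260012 ≈ 0.0001655.

1.7e-4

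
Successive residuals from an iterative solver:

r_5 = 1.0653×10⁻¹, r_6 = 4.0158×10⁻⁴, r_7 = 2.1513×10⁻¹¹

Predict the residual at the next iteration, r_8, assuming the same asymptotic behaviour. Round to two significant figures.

3.3e-33

First estimate the order: p ≈ ln(r_7/r_6) / ln(r_6/r_5) = ln(2.1513×10⁻¹¹/4.0158×10⁻⁴)/ln(4.0158×10⁻⁴/1.0653×10⁻¹) = ln(5.35709e-08)/ln(0.00376964) ≈ 3.0000.
Then r_8 ≈ r_7·(r_7/r_6)^p = 2.1513×10⁻¹¹·(5.35709e-08)^3.0000 = 2.1513×10⁻¹¹·1.5374e-22 ≈ 3.307e-33.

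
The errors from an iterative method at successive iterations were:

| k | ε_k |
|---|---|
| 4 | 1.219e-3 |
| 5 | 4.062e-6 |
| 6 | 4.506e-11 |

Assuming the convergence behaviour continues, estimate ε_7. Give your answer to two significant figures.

First estimate the order: p ≈ ln(ε_6/ε_5) / ln(ε_5/ε_4) = ln(4.506e-11/4.062e-6)/ln(4.062e-6/1.219e-3) = ln(1.10931e-05)/ln(0.00333224) ≈ 2.0002.
Then ε_7 ≈ ε_6·(ε_6/ε_5)^p = 4.506e-11·(1.10931e-05)^2.0002 = 4.506e-11·1.22776e-10 ≈ 5.532e-21.

5.5e-21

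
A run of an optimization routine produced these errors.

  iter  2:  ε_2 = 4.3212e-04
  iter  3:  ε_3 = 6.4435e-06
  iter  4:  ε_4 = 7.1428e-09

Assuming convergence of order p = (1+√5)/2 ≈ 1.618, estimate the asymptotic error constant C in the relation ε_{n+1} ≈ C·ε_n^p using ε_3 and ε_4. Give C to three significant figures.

C ≈ ε_4 / ε_3^1.618
  = 7.1428e-09 / (6.4435e-06)^1.618
  = 7.1428e-09 / 3.99171e-09 ≈ 1.7894

1.79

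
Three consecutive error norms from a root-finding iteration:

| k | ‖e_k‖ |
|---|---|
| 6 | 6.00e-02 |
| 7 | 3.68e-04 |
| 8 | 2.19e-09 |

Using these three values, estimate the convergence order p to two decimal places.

2.36

p ≈ ln(‖e_8‖/‖e_7‖) / ln(‖e_7‖/‖e_6‖)
  = ln(2.19e-09/3.68e-04) / ln(3.68e-04/6.00e-02)
  = ln(5.95109e-06) / ln(0.00613333)
  = -12.03194 / -5.09402 ≈ 2.36197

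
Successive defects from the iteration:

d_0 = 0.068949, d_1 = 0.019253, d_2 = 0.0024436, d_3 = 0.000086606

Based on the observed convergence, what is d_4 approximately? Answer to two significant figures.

First estimate the order: p ≈ ln(d_3/d_2) / ln(d_2/d_1) = ln(0.000086606/0.0024436)/ln(0.0024436/0.019253) = ln(0.035442)/ln(0.12692) ≈ 1.6180.
Then d_4 ≈ d_3·(d_3/d_2)^p = 0.000086606·(0.035442)^1.6180 = 0.000086606·0.00449905 ≈ 3.896e-07.

3.9e-7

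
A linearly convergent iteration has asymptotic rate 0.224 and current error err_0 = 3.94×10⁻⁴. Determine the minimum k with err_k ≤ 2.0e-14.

16

After k steps, err_k ≈ 3.94×10⁻⁴·0.224^k.
Need 0.224^k ≤ 2.0e-14/3.94×10⁻⁴ = 5.07614e-11.
k ≥ ln(5.07614e-11)/ln(0.224) = -23.7039/-1.49611 = 15.844.
Smallest integer k = 16.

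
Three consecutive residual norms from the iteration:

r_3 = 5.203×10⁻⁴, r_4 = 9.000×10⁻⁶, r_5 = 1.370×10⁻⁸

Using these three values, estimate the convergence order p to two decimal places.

1.60

p ≈ ln(r_5/r_4) / ln(r_4/r_3)
  = ln(1.370×10⁻⁸/9.000×10⁻⁶) / ln(9.000×10⁻⁶/5.203×10⁻⁴)
  = ln(0.00152222) / ln(0.0172977)
  = -6.48759 / -4.05718 ≈ 1.59904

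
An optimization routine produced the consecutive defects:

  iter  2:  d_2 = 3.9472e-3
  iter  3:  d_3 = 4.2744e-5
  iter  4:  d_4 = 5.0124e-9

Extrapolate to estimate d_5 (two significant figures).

First estimate the order: p ≈ ln(d_4/d_3) / ln(d_3/d_2) = ln(5.0124e-9/4.2744e-5)/ln(4.2744e-5/3.9472e-3) = ln(0.000117266)/ln(0.0108289) ≈ 2.0000.
Then d_5 ≈ d_4·(d_4/d_3)^p = 5.0124e-9·(0.000117266)^2.0000 = 5.0124e-9·1.37513e-08 ≈ 6.893e-17.

6.9e-17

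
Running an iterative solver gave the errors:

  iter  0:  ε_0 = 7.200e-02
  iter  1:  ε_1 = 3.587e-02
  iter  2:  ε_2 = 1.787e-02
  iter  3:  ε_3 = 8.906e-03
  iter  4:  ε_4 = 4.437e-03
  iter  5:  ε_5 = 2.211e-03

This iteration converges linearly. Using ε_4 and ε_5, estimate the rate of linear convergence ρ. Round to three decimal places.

ρ ≈ ε_5/ε_4 = 2.211e-03/4.437e-03 = 0.49831

0.498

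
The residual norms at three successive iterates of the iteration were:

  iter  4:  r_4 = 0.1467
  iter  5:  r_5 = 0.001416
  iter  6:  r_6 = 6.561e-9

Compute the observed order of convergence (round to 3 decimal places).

p ≈ ln(r_6/r_5) / ln(r_5/r_4)
  = ln(6.561e-9/0.001416) / ln(0.001416/0.1467)
  = ln(4.63347e-06) / ln(0.00965235)
  = -12.282205 / -4.640554 ≈ 2.646711

2.647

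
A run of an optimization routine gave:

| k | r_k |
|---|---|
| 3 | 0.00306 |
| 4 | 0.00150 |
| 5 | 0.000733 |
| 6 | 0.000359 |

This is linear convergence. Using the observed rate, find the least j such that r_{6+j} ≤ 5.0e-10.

Rate ρ ≈ r_6/r_5 = 0.000359/0.000733 = 0.4898.
After j more steps, r_{6+j} ≈ 0.000359·ρ^j; need ρ^j ≤ 5.0e-10/0.000359 = 1.39276e-06.
j ≥ ln(1.39276e-06)/ln(0.4898) = -13.4842/-0.71376 = 18.892.
So 19 more iterations are needed.

19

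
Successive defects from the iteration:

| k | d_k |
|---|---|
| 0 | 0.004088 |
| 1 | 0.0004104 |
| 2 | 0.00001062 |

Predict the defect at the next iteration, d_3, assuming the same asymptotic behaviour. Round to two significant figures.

First estimate the order: p ≈ ln(d_2/d_1) / ln(d_1/d_0) = ln(0.00001062/0.0004104)/ln(0.0004104/0.004088) = ln(0.0258772)/ln(0.100391) ≈ 1.5898.
Then d_3 ≈ d_2·(d_2/d_1)^p = 0.00001062·(0.0258772)^1.5898 = 0.00001062·0.00299817 ≈ 3.184e-08.

3.2e-8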